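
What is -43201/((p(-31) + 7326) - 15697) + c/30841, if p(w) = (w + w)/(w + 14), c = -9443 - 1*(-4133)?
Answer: 21894833747/4386978045 ≈ 4.9909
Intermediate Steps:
c = -5310 (c = -9443 + 4133 = -5310)
p(w) = 2*w/(14 + w) (p(w) = (2*w)/(14 + w) = 2*w/(14 + w))
-43201/((p(-31) + 7326) - 15697) + c/30841 = -43201/((2*(-31)/(14 - 31) + 7326) - 15697) - 5310/30841 = -43201/((2*(-31)/(-17) + 7326) - 15697) - 5310*1/30841 = -43201/((2*(-31)*(-1/17) + 7326) - 15697) - 5310/30841 = -43201/((62/17 + 7326) - 15697) - 5310/30841 = -43201/(124604/17 - 15697) - 5310/30841 = -43201/(-142245/17) - 5310/30841 = -43201*(-17/142245) - 5310/30841 = 734417/142245 - 5310/30841 = 21894833747/4386978045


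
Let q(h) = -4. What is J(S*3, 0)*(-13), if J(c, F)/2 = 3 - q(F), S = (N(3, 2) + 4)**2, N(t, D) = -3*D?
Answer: -182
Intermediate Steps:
S = 4 (S = (-3*2 + 4)**2 = (-6 + 4)**2 = (-2)**2 = 4)
J(c, F) = 14 (J(c, F) = 2*(3 - 1*(-4)) = 2*(3 + 4) = 2*7 = 14)
J(S*3, 0)*(-13) = 14*(-13) = -182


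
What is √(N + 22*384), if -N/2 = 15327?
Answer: I*√22206 ≈ 149.02*I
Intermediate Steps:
N = -30654 (N = -2*15327 = -30654)
√(N + 22*384) = √(-30654 + 22*384) = √(-30654 + 8448) = √(-22206) = I*√22206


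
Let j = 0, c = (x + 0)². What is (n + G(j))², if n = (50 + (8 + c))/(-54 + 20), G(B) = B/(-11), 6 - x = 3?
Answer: 4489/1156 ≈ 3.8832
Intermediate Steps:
x = 3 (x = 6 - 1*3 = 6 - 3 = 3)
c = 9 (c = (3 + 0)² = 3² = 9)
G(B) = -B/11 (G(B) = B*(-1/11) = -B/11)
n = -67/34 (n = (50 + (8 + 9))/(-54 + 20) = (50 + 17)/(-34) = 67*(-1/34) = -67/34 ≈ -1.9706)
(n + G(j))² = (-67/34 - 1/11*0)² = (-67/34 + 0)² = (-67/34)² = 4489/1156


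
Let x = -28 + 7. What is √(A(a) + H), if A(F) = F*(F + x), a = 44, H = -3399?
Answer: I*√2387 ≈ 48.857*I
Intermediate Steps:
x = -21
A(F) = F*(-21 + F) (A(F) = F*(F - 21) = F*(-21 + F))
√(A(a) + H) = √(44*(-21 + 44) - 3399) = √(44*23 - 3399) = √(1012 - 3399) = √(-2387) = I*√2387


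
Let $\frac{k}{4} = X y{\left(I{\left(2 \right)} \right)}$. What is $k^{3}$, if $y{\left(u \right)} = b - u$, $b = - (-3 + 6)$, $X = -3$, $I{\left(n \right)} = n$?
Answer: $216000$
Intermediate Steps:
$b = -3$ ($b = \left(-1\right) 3 = -3$)
$y{\left(u \right)} = -3 - u$
$k = 60$ ($k = 4 \left(- 3 \left(-3 - 2\right)\right) = 4 \left(\left(-3\right) \left(-5\right)\right) = 4 \cdot 15 = 60$)
$k^{3} = 60^{3} = 216000$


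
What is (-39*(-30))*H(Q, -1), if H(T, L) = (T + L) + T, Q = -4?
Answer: -10530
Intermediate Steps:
H(T, L) = L + 2*T (H(T, L) = (L + T) + T = L + 2*T)
(-39*(-30))*H(Q, -1) = (-39*(-30))*(-1 + 2*(-4)) = 1170*(-1 - 8) = 1170*(-9) = -10530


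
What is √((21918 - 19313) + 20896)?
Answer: √23501 ≈ 153.30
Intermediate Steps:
√((21918 - 19313) + 20896) = √(2605 + 20896) = √23501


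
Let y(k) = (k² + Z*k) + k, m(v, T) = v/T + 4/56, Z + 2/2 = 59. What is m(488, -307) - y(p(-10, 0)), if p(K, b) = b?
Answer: -6525/4298 ≈ -1.5181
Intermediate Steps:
Z = 58 (Z = -1 + 59 = 58)
m(v, T) = 1/14 + v/T (m(v, T) = v/T + 4*(1/56) = v/T + 1/14 = 1/14 + v/T)
y(k) = k² + 59*k (y(k) = (k² + 58*k) + k = k² + 59*k)
m(488, -307) - y(p(-10, 0)) = (488 + (1/14)*(-307))/(-307) - 0*(59 + 0) = -(488 - 307/14)/307 - 0*59 = -1/307*6525/14 - 1*0 = -6525/4298 + 0 = -6525/4298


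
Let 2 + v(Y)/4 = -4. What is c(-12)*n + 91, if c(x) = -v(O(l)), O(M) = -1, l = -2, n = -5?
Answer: -29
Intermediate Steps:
v(Y) = -24 (v(Y) = -8 + 4*(-4) = -8 - 16 = -24)
c(x) = 24 (c(x) = -1*(-24) = 24)
c(-12)*n + 91 = 24*(-5) + 91 = -120 + 91 = -29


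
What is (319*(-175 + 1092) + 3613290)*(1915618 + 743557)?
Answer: 10386240284275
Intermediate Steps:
(319*(-175 + 1092) + 3613290)*(1915618 + 743557) = (319*917 + 3613290)*2659175 = (292523 + 3613290)*2659175 = 3905813*2659175 = 10386240284275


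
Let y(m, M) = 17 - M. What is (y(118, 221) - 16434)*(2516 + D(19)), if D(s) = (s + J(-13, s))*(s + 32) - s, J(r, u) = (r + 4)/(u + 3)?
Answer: -630521967/11 ≈ -5.7320e+7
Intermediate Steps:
J(r, u) = (4 + r)/(3 + u)
D(s) = -s + (32 + s)*(s - 9/(3 + s)) (D(s) = (s + (4 - 13)/(3 + s))*(s + 32) - s = (s - 9/(3 + s))*(32 + s) - s = (32 + s)*(s - 9/(3 + s)) - s = -s + (32 + s)*(s - 9/(3 + s)))
(y(118, 221) - 16434)*(2516 + D(19)) = ((17 - 1*221) - 16434)*(2516 + (-288 - 9*19 + 19*(3 + 19)*(31 + 19))/(3 + 19)) = ((17 - 221) - 16434)*(2516 + (-288 - 171 + 19*22*50)/22) = (-204 - 16434)*(2516 + (-288 - 171 + 20900)/22) = -16638*(2516 + (1/22)*20441) = -16638*(2516 + 20441/22) = -16638*75793/22 = -630521967/11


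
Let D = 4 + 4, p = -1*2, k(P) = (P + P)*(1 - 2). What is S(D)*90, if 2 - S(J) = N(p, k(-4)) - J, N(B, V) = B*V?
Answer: 2340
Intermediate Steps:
k(P) = -2*P (k(P) = (2*P)*(-1) = -2*P)
p = -2
D = 8
S(J) = 18 + J (S(J) = 2 - (-(-4)*(-4) - J) = 2 - (-2*8 - J) = 2 - (-16 - J) = 2 + (16 + J) = 18 + J)
S(D)*90 = (18 + 8)*90 = 26*90 = 2340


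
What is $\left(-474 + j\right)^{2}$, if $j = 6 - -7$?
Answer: $212521$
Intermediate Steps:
$j = 13$ ($j = 6 + 7 = 13$)
$\left(-474 + j\right)^{2} = \left(-474 + 13\right)^{2} = \left(-461\right)^{2} = 212521$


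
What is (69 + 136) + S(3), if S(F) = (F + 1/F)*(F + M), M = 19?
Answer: 835/3 ≈ 278.33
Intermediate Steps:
S(F) = (19 + F)*(F + 1/F) (S(F) = (F + 1/F)*(F + 19) = (F + 1/F)*(19 + F) = (19 + F)*(F + 1/F))
(69 + 136) + S(3) = (69 + 136) + (1 + 3² + 19*3 + 19/3) = 205 + (1 + 9 + 57 + 19*(⅓)) = 205 + (1 + 9 + 57 + 19/3) = 205 + 220/3 = 835/3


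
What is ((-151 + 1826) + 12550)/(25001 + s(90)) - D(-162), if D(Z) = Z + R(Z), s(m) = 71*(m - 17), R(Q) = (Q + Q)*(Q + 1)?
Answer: -1569614143/30184 ≈ -52002.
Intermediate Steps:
R(Q) = 2*Q*(1 + Q) (R(Q) = (2*Q)*(1 + Q) = 2*Q*(1 + Q))
s(m) = -1207 + 71*m (s(m) = 71*(-17 + m) = -1207 + 71*m)
D(Z) = Z + 2*Z*(1 + Z)
((-151 + 1826) + 12550)/(25001 + s(90)) - D(-162) = ((-151 + 1826) + 12550)/(25001 + (-1207 + 71*90)) - (-162)*(3 + 2*(-162)) = (1675 + 12550)/(25001 + (-1207 + 6390)) - (-162)*(3 - 324) = 14225/(25001 + 5183) - (-162)*(-321) = 14225/30184 - 1*52002 = 14225*(1/30184) - 52002 = 14225/30184 - 52002 = -1569614143/30184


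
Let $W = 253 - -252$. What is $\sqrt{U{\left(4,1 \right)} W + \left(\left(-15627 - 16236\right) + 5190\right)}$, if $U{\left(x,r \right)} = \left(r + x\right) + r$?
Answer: $3 i \sqrt{2627} \approx 153.76 i$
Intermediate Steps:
$W = 505$ ($W = 253 + 252 = 505$)
$U{\left(x,r \right)} = x + 2 r$
$\sqrt{U{\left(4,1 \right)} W + \left(\left(-15627 - 16236\right) + 5190\right)} = \sqrt{\left(4 + 2 \cdot 1\right) 505 + \left(\left(-15627 - 16236\right) + 5190\right)} = \sqrt{\left(4 + 2\right) 505 + \left(-31863 + 5190\right)} = \sqrt{6 \cdot 505 - 26673} = \sqrt{3030 - 26673} = \sqrt{-23643} = 3 i \sqrt{2627}$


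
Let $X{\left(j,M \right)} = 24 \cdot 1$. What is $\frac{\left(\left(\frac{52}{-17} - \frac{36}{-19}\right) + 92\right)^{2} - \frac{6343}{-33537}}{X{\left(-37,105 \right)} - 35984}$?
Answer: $- \frac{28870505276047}{125819784961080} \approx -0.22946$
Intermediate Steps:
$X{\left(j,M \right)} = 24$
$\frac{\left(\left(\frac{52}{-17} - \frac{36}{-19}\right) + 92\right)^{2} - \frac{6343}{-33537}}{X{\left(-37,105 \right)} - 35984} = \frac{\left(\left(\frac{52}{-17} - \frac{36}{-19}\right) + 92\right)^{2} - \frac{6343}{-33537}}{24 - 35984} = \frac{\left(\left(52 \left(- \frac{1}{17}\right) - - \frac{36}{19}\right) + 92\right)^{2} - - \frac{6343}{33537}}{-35960} = \left(\left(\left(- \frac{52}{17} + \frac{36}{19}\right) + 92\right)^{2} + \frac{6343}{33537}\right) \left(- \frac{1}{35960}\right) = \left(\left(- \frac{376}{323} + 92\right)^{2} + \frac{6343}{33537}\right) \left(- \frac{1}{35960}\right) = \left(\left(\frac{29340}{323}\right)^{2} + \frac{6343}{33537}\right) \left(- \frac{1}{35960}\right) = \left(\frac{860835600}{104329} + \frac{6343}{33537}\right) \left(- \frac{1}{35960}\right) = \frac{28870505276047}{3498881673} \left(- \frac{1}{35960}\right) = - \frac{28870505276047}{125819784961080}$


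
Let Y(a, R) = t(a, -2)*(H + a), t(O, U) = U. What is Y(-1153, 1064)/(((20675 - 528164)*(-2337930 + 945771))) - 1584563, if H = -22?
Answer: -1119502282469818463/706505378751 ≈ -1.5846e+6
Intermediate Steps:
Y(a, R) = 44 - 2*a (Y(a, R) = -2*(-22 + a) = 44 - 2*a)
Y(-1153, 1064)/(((20675 - 528164)*(-2337930 + 945771))) - 1584563 = (44 - 2*(-1153))/(((20675 - 528164)*(-2337930 + 945771))) - 1584563 = (44 + 2306)/((-507489*(-1392159))) - 1584563 = 2350/706505378751 - 1584563 = -1119502282469818463/706505378751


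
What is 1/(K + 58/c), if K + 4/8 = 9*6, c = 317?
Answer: 634/34035 ≈ 0.018628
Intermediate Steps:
K = 107/2 (K = -½ + 9*6 = -½ + 54 = 107/2 ≈ 53.500)
1/(K + 58/c) = 1/(107/2 + 58/317) = 1/(34035/634) = 634/34035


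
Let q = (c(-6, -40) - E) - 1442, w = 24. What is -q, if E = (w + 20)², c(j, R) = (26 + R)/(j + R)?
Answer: 77687/23 ≈ 3377.7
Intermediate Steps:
c(j, R) = (26 + R)/(R + j)
E = 1936 (E = (24 + 20)² = 44² = 1936)
q = -77687/23 (q = ((26 - 40)/(-40 - 6) - 1*1936) - 1442 = (-14/(-46) - 1936) - 1442 = (-1/46*(-14) - 1936) - 1442 = (7/23 - 1936) - 1442 = -44521/23 - 1442 = -77687/23 ≈ -3377.7)
-q = -1*(-77687/23) = 77687/23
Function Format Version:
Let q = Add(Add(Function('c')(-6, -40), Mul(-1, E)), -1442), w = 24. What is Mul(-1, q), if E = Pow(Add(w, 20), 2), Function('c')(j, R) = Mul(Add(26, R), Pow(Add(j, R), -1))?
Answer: Rational(77687, 23) ≈ 3377.7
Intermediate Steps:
Function('c')(j, R) = Mul(Pow(Add(R, j), -1), Add(26, R)) (Function('c')(j, R) = Mul(Add(26, R), Pow(Add(R, j), -1)) = Mul(Pow(Add(R, j), -1), Add(26, R)))
E = 1936 (E = Pow(Add(24, 20), 2) = Pow(44, 2) = 1936)
q = Rational(-77687, 23) (q = Add(Add(Mul(Pow(Add(-40, -6), -1), Add(26, -40)), Mul(-1, 1936)), -1442) = Add(Add(Mul(Pow(-46, -1), -14), -1936), -1442) = Add(Add(Mul(Rational(-1, 46), -14), -1936), -1442) = Add(Add(Rational(7, 23), -1936), -1442) = Add(Rational(-44521, 23), -1442) = Rational(-77687, 23) ≈ -3377.7)
Mul(-1, q) = Mul(-1, Rational(-77687, 23)) = Rational(77687, 23)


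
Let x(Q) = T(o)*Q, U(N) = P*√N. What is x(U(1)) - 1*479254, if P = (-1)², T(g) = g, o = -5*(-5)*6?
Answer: -479104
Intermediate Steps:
o = 150 (o = 25*6 = 150)
P = 1
U(N) = √N (U(N) = 1*√N = √N)
x(Q) = 150*Q
x(U(1)) - 1*479254 = 150*√1 - 1*479254 = 150*1 - 479254 = 150 - 479254 = -479104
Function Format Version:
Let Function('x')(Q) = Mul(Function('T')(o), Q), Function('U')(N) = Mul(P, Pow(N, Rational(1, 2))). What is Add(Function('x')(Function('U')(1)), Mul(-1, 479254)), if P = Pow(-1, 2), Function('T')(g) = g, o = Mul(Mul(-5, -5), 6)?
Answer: -479104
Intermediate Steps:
o = 150 (o = Mul(25, 6) = 150)
P = 1
Function('U')(N) = Pow(N, Rational(1, 2)) (Function('U')(N) = Mul(1, Pow(N, Rational(1, 2))) = Pow(N, Rational(1, 2)))
Function('x')(Q) = Mul(150, Q)
Add(Function('x')(Function('U')(1)), Mul(-1, 479254)) = Add(Mul(150, Pow(1, Rational(1, 2))), Mul(-1, 479254)) = Add(Mul(150, 1), -479254) = Add(150, -479254) = -479104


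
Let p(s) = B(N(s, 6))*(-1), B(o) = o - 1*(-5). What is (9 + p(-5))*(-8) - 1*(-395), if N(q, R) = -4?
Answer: 331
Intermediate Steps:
B(o) = 5 + o (B(o) = o + 5 = 5 + o)
p(s) = -1 (p(s) = (5 - 4)*(-1) = 1*(-1) = -1)
(9 + p(-5))*(-8) - 1*(-395) = (9 - 1)*(-8) - 1*(-395) = 8*(-8) + 395 = -64 + 395 = 331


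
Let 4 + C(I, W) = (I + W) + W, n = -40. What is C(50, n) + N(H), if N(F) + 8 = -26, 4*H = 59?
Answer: -68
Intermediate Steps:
C(I, W) = -4 + I + 2*W (C(I, W) = -4 + ((I + W) + W) = -4 + (I + 2*W) = -4 + I + 2*W)
H = 59/4 (H = (¼)*59 = 59/4 ≈ 14.750)
N(F) = -34 (N(F) = -8 - 26 = -34)
C(50, n) + N(H) = (-4 + 50 + 2*(-40)) - 34 = (-4 + 50 - 80) - 34 = -34 - 34 = -68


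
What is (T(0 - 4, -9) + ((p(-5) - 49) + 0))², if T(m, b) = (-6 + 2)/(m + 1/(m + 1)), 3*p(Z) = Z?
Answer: 3763600/1521 ≈ 2474.4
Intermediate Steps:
p(Z) = Z/3
T(m, b) = -4/(m + 1/(1 + m))
(T(0 - 4, -9) + ((p(-5) - 49) + 0))² = (4*(-1 - (0 - 4))/(1 + (0 - 4) + (0 - 4)²) + (((⅓)*(-5) - 49) + 0))² = (4*(-1 - 1*(-4))/(1 - 4 + (-4)²) + ((-5/3 - 49) + 0))² = (4*(-1 + 4)/(1 - 4 + 16) + (-152/3 + 0))² = (4*3/13 - 152/3)² = (4*(1/13)*3 - 152/3)² = (12/13 - 152/3)² = (-1940/39)² = 3763600/1521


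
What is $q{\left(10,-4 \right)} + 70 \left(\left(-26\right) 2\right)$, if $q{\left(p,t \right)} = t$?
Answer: $-3644$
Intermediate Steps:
$q{\left(10,-4 \right)} + 70 \left(\left(-26\right) 2\right) = -4 + 70 \left(\left(-26\right) 2\right) = -4 + 70 \left(-52\right) = -4 - 3640 = -3644$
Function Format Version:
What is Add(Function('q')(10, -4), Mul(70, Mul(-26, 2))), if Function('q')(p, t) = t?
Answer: -3644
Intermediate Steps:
Add(Function('q')(10, -4), Mul(70, Mul(-26, 2))) = Add(-4, Mul(70, Mul(-26, 2))) = Add(-4, Mul(70, -52)) = Add(-4, -3640) = -3644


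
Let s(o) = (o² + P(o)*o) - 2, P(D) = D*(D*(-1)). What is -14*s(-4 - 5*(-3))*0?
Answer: 0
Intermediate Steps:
P(D) = -D² (P(D) = D*(-D) = -D²)
s(o) = -2 + o² - o³ (s(o) = (o² + (-o²)*o) - 2 = (o² - o³) - 2 = -2 + o² - o³)
-14*s(-4 - 5*(-3))*0 = -14*(-2 + (-4 - 5*(-3))² - (-4 - 5*(-3))³)*0 = -14*(-2 + (-4 + 15)² - (-4 + 15)³)*0 = -14*(-2 + 11² - 1*11³)*0 = -14*(-2 + 121 - 1*1331)*0 = -14*(-2 + 121 - 1331)*0 = -14*(-1212)*0 = 16968*0 = 0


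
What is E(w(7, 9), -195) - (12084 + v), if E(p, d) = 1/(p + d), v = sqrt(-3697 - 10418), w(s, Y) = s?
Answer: -2271793/188 - I*sqrt(14115) ≈ -12084.0 - 118.81*I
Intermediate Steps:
v = I*sqrt(14115) (v = sqrt(-14115) = I*sqrt(14115) ≈ 118.81*I)
E(p, d) = 1/(d + p)
E(w(7, 9), -195) - (12084 + v) = 1/(-195 + 7) - (12084 + I*sqrt(14115)) = 1/(-188) + (-12084 - I*sqrt(14115)) = -1/188 + (-12084 - I*sqrt(14115)) = -2271793/188 - I*sqrt(14115)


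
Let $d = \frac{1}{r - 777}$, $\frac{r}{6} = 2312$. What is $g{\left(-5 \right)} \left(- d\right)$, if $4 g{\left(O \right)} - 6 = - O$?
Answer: $- \frac{11}{52380} \approx -0.00021$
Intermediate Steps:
$r = 13872$ ($r = 6 \cdot 2312 = 13872$)
$d = \frac{1}{13095}$ ($d = \frac{1}{13872 - 777} = \frac{1}{13095} \approx 7.6365 \cdot 10^{-5}$)
$g{\left(O \right)} = \frac{3}{2} - \frac{O}{4}$ ($g{\left(O \right)} = \frac{3}{2} + \frac{\left(-1\right) O}{4} = \frac{3}{2} - \frac{O}{4}$)
$g{\left(-5 \right)} \left(- d\right) = \left(\frac{3}{2} - - \frac{5}{4}\right) \left(\left(-1\right) \frac{1}{13095}\right) = \left(\frac{3}{2} + \frac{5}{4}\right) \left(- \frac{1}{13095}\right) = \frac{11}{4} \left(- \frac{1}{13095}\right) = - \frac{11}{52380}$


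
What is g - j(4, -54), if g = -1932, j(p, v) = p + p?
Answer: -1940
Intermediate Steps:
j(p, v) = 2*p
g - j(4, -54) = -1932 - 2*4 = -1932 - 1*8 = -1932 - 8 = -1940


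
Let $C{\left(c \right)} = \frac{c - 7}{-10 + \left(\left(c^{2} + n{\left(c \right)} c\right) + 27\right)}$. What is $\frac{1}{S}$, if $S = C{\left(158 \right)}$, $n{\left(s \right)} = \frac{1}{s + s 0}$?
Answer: $\frac{24982}{151} \approx 165.44$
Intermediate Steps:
$n{\left(s \right)} = \frac{1}{s}$ ($n{\left(s \right)} = \frac{1}{s + 0} = \frac{1}{s}$)
$C{\left(c \right)} = \frac{-7 + c}{18 + c^{2}}$ ($C{\left(c \right)} = \frac{c - 7}{-10 + \left(\left(c^{2} + \frac{c}{c}\right) + 27\right)} = \frac{-7 + c}{-10 + \left(\left(c^{2} + 1\right) + 27\right)} = \frac{-7 + c}{-10 + \left(\left(1 + c^{2}\right) + 27\right)} = \frac{-7 + c}{-10 + \left(28 + c^{2}\right)} = \frac{-7 + c}{18 + c^{2}}$)
$S = \frac{151}{24982}$ ($S = \frac{-7 + 158}{18 + 158^{2}} = \frac{1}{18 + 24964} \cdot 151 = \frac{1}{24982} \cdot 151 = \frac{151}{24982} \approx 0.0060444$)
$\frac{1}{S} = \frac{1}{\frac{151}{24982}} = \frac{24982}{151}$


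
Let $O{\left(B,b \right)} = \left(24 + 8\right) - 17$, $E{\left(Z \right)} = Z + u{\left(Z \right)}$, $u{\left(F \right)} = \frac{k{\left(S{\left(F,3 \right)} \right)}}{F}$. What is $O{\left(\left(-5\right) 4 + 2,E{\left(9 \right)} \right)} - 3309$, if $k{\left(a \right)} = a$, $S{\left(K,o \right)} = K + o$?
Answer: $-3294$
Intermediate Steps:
$u{\left(F \right)} = \frac{3 + F}{F}$ ($u{\left(F \right)} = \frac{F + 3}{F} = \frac{3 + F}{F}$)
$E{\left(Z \right)} = Z + \frac{3 + Z}{Z}$
$O{\left(B,b \right)} = 15$ ($O{\left(B,b \right)} = 32 - 17 = 15$)
$O{\left(\left(-5\right) 4 + 2,E{\left(9 \right)} \right)} - 3309 = 15 - 3309 = -3294$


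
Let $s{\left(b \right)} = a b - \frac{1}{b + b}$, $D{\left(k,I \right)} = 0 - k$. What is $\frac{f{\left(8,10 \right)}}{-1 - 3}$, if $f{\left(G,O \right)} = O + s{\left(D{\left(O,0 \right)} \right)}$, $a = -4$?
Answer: $- \frac{1001}{80} \approx -12.512$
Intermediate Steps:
$D{\left(k,I \right)} = - k$
$s{\left(b \right)} = - 4 b - \frac{1}{2 b}$ ($s{\left(b \right)} = - 4 b - \frac{1}{b + b} = - 4 b - \frac{1}{2 b}$)
$f{\left(G,O \right)} = \frac{1}{2 O} + 5 O$ ($f{\left(G,O \right)} = O - \left(\frac{\left(-1\right) \frac{1}{O}}{2} + 4 \left(-1\right) O\right) = O + \left(4 O - \frac{\left(-1\right) \frac{1}{O}}{2}\right) = O + \left(4 O + \frac{1}{2 O}\right) = O + \left(\frac{1}{2 O} + 4 O\right) = \frac{1}{2 O} + 5 O$)
$\frac{f{\left(8,10 \right)}}{-1 - 3} = \frac{\frac{1}{2 \cdot 10} + 5 \cdot 10}{-1 - 3} = \frac{\frac{1}{2} \cdot \frac{1}{10} + 50}{-4} = - \frac{\frac{1}{20} + 50}{4} = \left(- \frac{1}{4}\right) \frac{1001}{20} = - \frac{1001}{80}$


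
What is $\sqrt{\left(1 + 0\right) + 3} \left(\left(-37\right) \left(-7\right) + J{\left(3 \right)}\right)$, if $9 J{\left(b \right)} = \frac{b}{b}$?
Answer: $\frac{4664}{9} \approx 518.22$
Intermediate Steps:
$J{\left(b \right)} = \frac{1}{9}$ ($J{\left(b \right)} = \frac{b \frac{1}{b}}{9} = \frac{1}{9} \cdot 1 = \frac{1}{9}$)
$\sqrt{\left(1 + 0\right) + 3} \left(\left(-37\right) \left(-7\right) + J{\left(3 \right)}\right) = \sqrt{\left(1 + 0\right) + 3} \left(\left(-37\right) \left(-7\right) + \frac{1}{9}\right) = \sqrt{1 + 3} \left(259 + \frac{1}{9}\right) = \sqrt{4} \cdot \frac{2332}{9} = 2 \cdot \frac{2332}{9} = \frac{4664}{9}$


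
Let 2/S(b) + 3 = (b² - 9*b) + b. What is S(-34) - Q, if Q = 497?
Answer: -708223/1425 ≈ -497.00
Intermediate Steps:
S(b) = 2/(-3 + b² - 8*b) (S(b) = 2/(-3 + ((b² - 9*b) + b)) = 2/(-3 + (b² - 8*b)) = 2/(-3 + b² - 8*b))
S(-34) - Q = 2/(-3 + (-34)² - 8*(-34)) - 1*497 = 2/(-3 + 1156 + 272) - 497 = 2/1425 - 497 = -708223/1425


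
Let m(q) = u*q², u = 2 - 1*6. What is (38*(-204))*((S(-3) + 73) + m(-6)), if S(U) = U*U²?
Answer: 759696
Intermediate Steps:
S(U) = U³
u = -4 (u = 2 - 6 = -4)
m(q) = -4*q²
(38*(-204))*((S(-3) + 73) + m(-6)) = (38*(-204))*(((-3)³ + 73) - 4*(-6)²) = -7752*((-27 + 73) - 4*36) = -7752*(46 - 144) = -7752*(-98) = 759696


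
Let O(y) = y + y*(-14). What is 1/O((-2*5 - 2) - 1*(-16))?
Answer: -1/52 ≈ -0.019231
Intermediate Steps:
O(y) = -13*y (O(y) = y - 14*y = -13*y)
1/O((-2*5 - 2) - 1*(-16)) = 1/(-13*((-2*5 - 2) - 1*(-16))) = 1/(-13*((-10 - 2) + 16)) = 1/(-13*(-12 + 16)) = 1/(-13*4) = 1/(-52) = -1/52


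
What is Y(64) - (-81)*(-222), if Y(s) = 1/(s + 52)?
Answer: -2085911/116 ≈ -17982.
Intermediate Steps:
Y(s) = 1/(52 + s)
Y(64) - (-81)*(-222) = 1/(52 + 64) - (-81)*(-222) = 1/116 - 1*17982 = 1/116 - 17982 = -2085911/116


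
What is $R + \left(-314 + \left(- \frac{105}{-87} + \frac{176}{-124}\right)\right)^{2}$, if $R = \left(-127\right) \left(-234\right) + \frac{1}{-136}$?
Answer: $\frac{14118345898991}{109915336} \approx 1.2845 \cdot 10^{5}$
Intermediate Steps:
$R = \frac{4041647}{136}$ ($R = 29718 - \frac{1}{136} = \frac{4041647}{136} \approx 29718.0$)
$R + \left(-314 + \left(- \frac{105}{-87} + \frac{176}{-124}\right)\right)^{2} = \frac{4041647}{136} + \left(-314 + \left(- \frac{105}{-87} + \frac{176}{-124}\right)\right)^{2} = \frac{4041647}{136} + \left(-314 + \left(\left(-105\right) \left(- \frac{1}{87}\right) + 176 \left(- \frac{1}{124}\right)\right)\right)^{2} = \frac{4041647}{136} + \left(-314 + \left(\frac{35}{29} - \frac{44}{31}\right)\right)^{2} = \frac{4041647}{136} + \left(-314 - \frac{191}{899}\right)^{2} = \frac{4041647}{136} + \left(- \frac{282477}{899}\right)^{2} = \frac{4041647}{136} + \frac{79793255529}{808201} = \frac{14118345898991}{109915336}$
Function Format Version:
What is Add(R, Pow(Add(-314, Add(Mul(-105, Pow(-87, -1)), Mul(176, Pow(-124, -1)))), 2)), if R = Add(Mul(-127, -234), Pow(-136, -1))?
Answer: Rational(14118345898991, 109915336) ≈ 1.2845e+5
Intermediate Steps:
R = Rational(4041647, 136) (R = Add(29718, Rational(-1, 136)) = Rational(4041647, 136) ≈ 29718.)
Add(R, Pow(Add(-314, Add(Mul(-105, Pow(-87, -1)), Mul(176, Pow(-124, -1)))), 2)) = Add(Rational(4041647, 136), Pow(Add(-314, Add(Mul(-105, Pow(-87, -1)), Mul(176, Pow(-124, -1)))), 2)) = Add(Rational(4041647, 136), Pow(Add(-314, Add(Mul(-105, Rational(-1, 87)), Mul(176, Rational(-1, 124)))), 2)) = Add(Rational(4041647, 136), Pow(Add(-314, Add(Rational(35, 29), Rational(-44, 31))), 2)) = Add(Rational(4041647, 136), Pow(Add(-314, Rational(-191, 899)), 2)) = Add(Rational(4041647, 136), Pow(Rational(-282477, 899), 2)) = Add(Rational(4041647, 136), Rational(79793255529, 808201)) = Rational(14118345898991, 109915336)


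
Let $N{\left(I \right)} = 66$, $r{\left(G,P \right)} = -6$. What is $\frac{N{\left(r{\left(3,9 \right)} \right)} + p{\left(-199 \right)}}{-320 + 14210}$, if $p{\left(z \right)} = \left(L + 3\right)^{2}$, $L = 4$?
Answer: $\frac{23}{2778} \approx 0.0082793$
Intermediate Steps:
$p{\left(z \right)} = 49$ ($p{\left(z \right)} = \left(4 + 3\right)^{2} = 7^{2} = 49$)
$\frac{N{\left(r{\left(3,9 \right)} \right)} + p{\left(-199 \right)}}{-320 + 14210} = \frac{66 + 49}{-320 + 14210} = \frac{115}{13890} = 115 \cdot \frac{1}{13890} = \frac{23}{2778}$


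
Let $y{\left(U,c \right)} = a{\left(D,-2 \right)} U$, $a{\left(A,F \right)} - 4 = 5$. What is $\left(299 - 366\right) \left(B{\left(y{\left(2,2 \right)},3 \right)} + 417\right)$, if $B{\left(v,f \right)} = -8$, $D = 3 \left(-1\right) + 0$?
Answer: $-27403$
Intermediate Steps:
$D = -3$ ($D = -3 + 0 = -3$)
$a{\left(A,F \right)} = 9$ ($a{\left(A,F \right)} = 4 + 5 = 9$)
$y{\left(U,c \right)} = 9 U$
$\left(299 - 366\right) \left(B{\left(y{\left(2,2 \right)},3 \right)} + 417\right) = \left(299 - 366\right) \left(-8 + 417\right) = \left(-67\right) 409 = -27403$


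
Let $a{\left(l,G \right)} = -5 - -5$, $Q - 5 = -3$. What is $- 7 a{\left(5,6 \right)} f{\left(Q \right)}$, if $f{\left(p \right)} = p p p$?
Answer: $0$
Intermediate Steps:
$Q = 2$ ($Q = 5 - 3 = 2$)
$f{\left(p \right)} = p^{3}$ ($f{\left(p \right)} = p^{2} p = p^{3}$)
$a{\left(l,G \right)} = 0$ ($a{\left(l,G \right)} = -5 + 5 = 0$)
$- 7 a{\left(5,6 \right)} f{\left(Q \right)} = \left(-7\right) 0 \cdot 2^{3} = 0 \cdot 8 = 0$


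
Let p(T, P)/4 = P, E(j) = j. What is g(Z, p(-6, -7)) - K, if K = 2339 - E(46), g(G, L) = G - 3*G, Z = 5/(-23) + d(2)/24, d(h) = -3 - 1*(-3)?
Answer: -52729/23 ≈ -2292.6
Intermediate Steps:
d(h) = 0 (d(h) = -3 + 3 = 0)
p(T, P) = 4*P
Z = -5/23 (Z = 5/(-23) + 0/24 = 5*(-1/23) + 0*(1/24) = -5/23 + 0 = -5/23 ≈ -0.21739)
g(G, L) = -2*G
K = 2293 (K = 2339 - 1*46 = 2339 - 46 = 2293)
g(Z, p(-6, -7)) - K = -2*(-5/23) - 1*2293 = 10/23 - 2293 = -52729/23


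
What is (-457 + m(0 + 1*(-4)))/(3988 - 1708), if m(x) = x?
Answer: -461/2280 ≈ -0.20219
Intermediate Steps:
(-457 + m(0 + 1*(-4)))/(3988 - 1708) = (-457 + (0 + 1*(-4)))/(3988 - 1708) = (-457 + (0 - 4))/2280 = (-457 - 4)*(1/2280) = -461*1/2280 = -461/2280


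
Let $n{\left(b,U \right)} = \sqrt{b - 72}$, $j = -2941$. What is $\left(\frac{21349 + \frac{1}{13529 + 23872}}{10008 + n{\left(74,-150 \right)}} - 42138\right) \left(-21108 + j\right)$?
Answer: $\frac{632667467916819886074}{624347746477} + \frac{9601250011775 \sqrt{2}}{1873043239431} \approx 1.0133 \cdot 10^{9}$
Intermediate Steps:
$n{\left(b,U \right)} = \sqrt{-72 + b}$
$\left(\frac{21349 + \frac{1}{13529 + 23872}}{10008 + n{\left(74,-150 \right)}} - 42138\right) \left(-21108 + j\right) = \left(\frac{21349 + \frac{1}{13529 + 23872}}{10008 + \sqrt{-72 + 74}} - 42138\right) \left(-21108 - 2941\right) = \left(\frac{21349 + \frac{1}{37401}}{10008 + \sqrt{2}} - 42138\right) \left(-24049\right) = \left(\frac{798473950}{37401 \left(10008 + \sqrt{2}\right)} - 42138\right) \left(-24049\right) = \left(-42138 + \frac{798473950}{37401 \left(10008 + \sqrt{2}\right)}\right) \left(-24049\right) = 1013376762 - \frac{19202500023550}{37401 \left(10008 + \sqrt{2}\right)}$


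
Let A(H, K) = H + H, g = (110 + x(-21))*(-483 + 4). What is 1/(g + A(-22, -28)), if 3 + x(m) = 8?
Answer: -1/55129 ≈ -1.8139e-5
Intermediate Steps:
x(m) = 5 (x(m) = -3 + 8 = 5)
g = -55085 (g = (110 + 5)*(-483 + 4) = 115*(-479) = -55085)
A(H, K) = 2*H
1/(g + A(-22, -28)) = 1/(-55085 + 2*(-22)) = 1/(-55085 - 44) = 1/(-55129) = -1/55129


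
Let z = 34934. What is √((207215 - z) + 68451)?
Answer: 18*√743 ≈ 490.64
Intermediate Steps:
√((207215 - z) + 68451) = √((207215 - 1*34934) + 68451) = √((207215 - 34934) + 68451) = √(172281 + 68451) = √240732 = 18*√743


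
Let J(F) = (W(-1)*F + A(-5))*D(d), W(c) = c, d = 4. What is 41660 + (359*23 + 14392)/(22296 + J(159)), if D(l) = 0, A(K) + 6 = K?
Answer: 928874009/22296 ≈ 41661.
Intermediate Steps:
A(K) = -6 + K
J(F) = 0 (J(F) = (-F + (-6 - 5))*0 = (-F - 11)*0 = (-11 - F)*0 = 0)
41660 + (359*23 + 14392)/(22296 + J(159)) = 41660 + (359*23 + 14392)/(22296 + 0) = 41660 + (8257 + 14392)/22296 = 41660 + 22649*(1/22296) = 41660 + 22649/22296 = 928874009/22296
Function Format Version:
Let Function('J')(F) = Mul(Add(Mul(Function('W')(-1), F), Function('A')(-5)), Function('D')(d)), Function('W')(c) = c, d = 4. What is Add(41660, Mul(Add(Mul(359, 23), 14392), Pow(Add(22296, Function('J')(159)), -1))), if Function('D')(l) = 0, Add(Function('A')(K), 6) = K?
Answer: Rational(928874009, 22296) ≈ 41661.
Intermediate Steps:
Function('A')(K) = Add(-6, K)
Function('J')(F) = 0 (Function('J')(F) = Mul(Add(Mul(-1, F), Add(-6, -5)), 0) = Mul(Add(Mul(-1, F), -11), 0) = Mul(Add(-11, Mul(-1, F)), 0) = 0)
Add(41660, Mul(Add(Mul(359, 23), 14392), Pow(Add(22296, Function('J')(159)), -1))) = Add(41660, Mul(Add(Mul(359, 23), 14392), Pow(Add(22296, 0), -1))) = Add(41660, Mul(Add(8257, 14392), Pow(22296, -1))) = Add(41660, Mul(22649, Rational(1, 22296))) = Add(41660, Rational(22649, 22296)) = Rational(928874009, 22296)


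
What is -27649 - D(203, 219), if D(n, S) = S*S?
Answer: -75610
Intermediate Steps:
D(n, S) = S²
-27649 - D(203, 219) = -27649 - 1*219² = -27649 - 1*47961 = -27649 - 47961 = -75610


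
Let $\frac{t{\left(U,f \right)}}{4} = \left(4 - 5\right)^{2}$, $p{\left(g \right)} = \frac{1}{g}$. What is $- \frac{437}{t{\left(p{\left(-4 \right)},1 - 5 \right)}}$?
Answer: $- \frac{437}{4} \approx -109.25$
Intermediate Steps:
$t{\left(U,f \right)} = 4$ ($t{\left(U,f \right)} = 4 \left(4 - 5\right)^{2} = 4 \left(-1\right)^{2} = 4 \cdot 1 = 4$)
$- \frac{437}{t{\left(p{\left(-4 \right)},1 - 5 \right)}} = - \frac{437}{4}$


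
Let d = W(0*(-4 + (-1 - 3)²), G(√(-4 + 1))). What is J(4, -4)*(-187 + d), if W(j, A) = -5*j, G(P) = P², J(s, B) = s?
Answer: -748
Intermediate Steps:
d = 0 (d = -0*(-4 + (-1 - 3)²) = -0*(-4 + (-4)²) = -0*(-4 + 16) = -0*12 = -5*0 = 0)
J(4, -4)*(-187 + d) = 4*(-187 + 0) = 4*(-187) = -748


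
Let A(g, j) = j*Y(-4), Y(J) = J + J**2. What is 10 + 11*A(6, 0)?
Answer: 10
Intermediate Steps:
A(g, j) = 12*j (A(g, j) = j*(-4*(1 - 4)) = j*(-4*(-3)) = j*12 = 12*j)
10 + 11*A(6, 0) = 10 + 11*(12*0) = 10 + 11*0 = 10 + 0 = 10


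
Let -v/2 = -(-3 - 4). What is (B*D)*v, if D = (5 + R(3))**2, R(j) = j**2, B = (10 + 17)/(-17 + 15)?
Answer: 37044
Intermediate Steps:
B = -27/2 (B = 27/(-2) = 27*(-1/2) = -27/2 ≈ -13.500)
v = -14 (v = -(-2)*(-3 - 4) = -(-2)*(-7) = -2*7 = -14)
D = 196 (D = (5 + 3**2)**2 = (5 + 9)**2 = 14**2 = 196)
(B*D)*v = -27/2*196*(-14) = -2646*(-14) = 37044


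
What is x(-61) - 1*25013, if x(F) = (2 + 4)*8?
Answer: -24965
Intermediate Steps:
x(F) = 48 (x(F) = 6*8 = 48)
x(-61) - 1*25013 = 48 - 1*25013 = 48 - 25013 = -24965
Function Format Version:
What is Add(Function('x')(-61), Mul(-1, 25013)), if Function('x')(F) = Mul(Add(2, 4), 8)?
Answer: -24965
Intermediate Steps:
Function('x')(F) = 48 (Function('x')(F) = Mul(6, 8) = 48)
Add(Function('x')(-61), Mul(-1, 25013)) = Add(48, Mul(-1, 25013)) = Add(48, -25013) = -24965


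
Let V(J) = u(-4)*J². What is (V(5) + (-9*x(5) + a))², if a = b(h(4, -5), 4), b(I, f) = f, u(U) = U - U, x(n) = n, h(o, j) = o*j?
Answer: 1681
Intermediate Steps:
h(o, j) = j*o
u(U) = 0
a = 4
V(J) = 0 (V(J) = 0*J² = 0)
(V(5) + (-9*x(5) + a))² = (0 + (-9*5 + 4))² = (0 + (-45 + 4))² = (0 - 41)² = (-41)² = 1681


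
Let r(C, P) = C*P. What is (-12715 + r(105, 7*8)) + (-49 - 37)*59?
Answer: -11909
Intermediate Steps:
(-12715 + r(105, 7*8)) + (-49 - 37)*59 = (-12715 + 105*(7*8)) + (-49 - 37)*59 = (-12715 + 105*56) - 86*59 = (-12715 + 5880) - 5074 = -6835 - 5074 = -11909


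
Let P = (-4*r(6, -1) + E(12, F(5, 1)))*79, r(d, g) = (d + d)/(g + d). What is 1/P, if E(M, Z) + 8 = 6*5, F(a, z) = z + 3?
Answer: 5/4898 ≈ 0.0010208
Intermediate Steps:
F(a, z) = 3 + z
r(d, g) = 2*d/(d + g) (r(d, g) = (2*d)/(d + g) = 2*d/(d + g))
E(M, Z) = 22 (E(M, Z) = -8 + 6*5 = -8 + 30 = 22)
P = 4898/5 (P = (-8*6/(6 - 1) + 22)*79 = (-8*6/5 + 22)*79 = (-4*12/5 + 22)*79 = (-48/5 + 22)*79 = (62/5)*79 = 4898/5 ≈ 979.60)
1/P = 1/(4898/5) = 5/4898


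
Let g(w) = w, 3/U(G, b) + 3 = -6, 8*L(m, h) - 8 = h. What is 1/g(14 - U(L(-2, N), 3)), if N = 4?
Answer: 3/43 ≈ 0.069767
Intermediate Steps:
L(m, h) = 1 + h/8
U(G, b) = -1/3 (U(G, b) = 3/(-3 - 6) = 3/(-9) = 3*(-1/9) = -1/3)
1/g(14 - U(L(-2, N), 3)) = 1/(14 - 1*(-1/3)) = 1/(14 + 1/3) = 1/(43/3) = 3/43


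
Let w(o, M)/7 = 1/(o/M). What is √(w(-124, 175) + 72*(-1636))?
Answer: I*√452830423/62 ≈ 343.22*I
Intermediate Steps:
w(o, M) = 7*M/o (w(o, M) = 7/((o/M)) = 7*(M/o) = 7*M/o)
√(w(-124, 175) + 72*(-1636)) = √(7*175/(-124) + 72*(-1636)) = √(7*175*(-1/124) - 117792) = √(-1225/124 - 117792) = √(-14607433/124) = I*√452830423/62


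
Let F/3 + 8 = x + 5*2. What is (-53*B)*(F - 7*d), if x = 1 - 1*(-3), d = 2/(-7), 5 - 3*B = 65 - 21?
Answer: 13780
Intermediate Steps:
B = -13 (B = 5/3 - (65 - 21)/3 = 5/3 - ⅓*44 = 5/3 - 44/3 = -13)
d = -2/7 (d = 2*(-⅐) = -2/7 ≈ -0.28571)
x = 4 (x = 1 + 3 = 4)
F = 18 (F = -24 + 3*(4 + 5*2) = -24 + 3*(4 + 10) = -24 + 3*14 = -24 + 42 = 18)
(-53*B)*(F - 7*d) = (-53*(-13))*(18 - 7*(-2/7)) = 689*(18 + 2) = 689*20 = 13780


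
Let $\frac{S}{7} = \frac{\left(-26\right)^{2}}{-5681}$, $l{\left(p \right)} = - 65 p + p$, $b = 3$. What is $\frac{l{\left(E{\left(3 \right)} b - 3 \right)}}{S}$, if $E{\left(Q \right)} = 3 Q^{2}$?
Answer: $\frac{41952}{7} \approx 5993.1$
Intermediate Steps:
$l{\left(p \right)} = - 64 p$
$S = - \frac{364}{437}$ ($S = 7 \frac{\left(-26\right)^{2}}{-5681} = 7 \cdot 676 \left(- \frac{1}{5681}\right) = 7 \left(- \frac{52}{437}\right) = - \frac{364}{437} \approx -0.83295$)
$\frac{l{\left(E{\left(3 \right)} b - 3 \right)}}{S} = \frac{\left(-64\right) \left(3 \cdot 3^{2} \cdot 3 - 3\right)}{- \frac{364}{437}} = - 64 \left(3 \cdot 9 \cdot 3 - 3\right) \left(- \frac{437}{364}\right) = - 64 \left(27 \cdot 3 - 3\right) \left(- \frac{437}{364}\right) = - 64 \left(81 - 3\right) \left(- \frac{437}{364}\right) = \left(-64\right) 78 \left(- \frac{437}{364}\right) = \left(-4992\right) \left(- \frac{437}{364}\right) = \frac{41952}{7}$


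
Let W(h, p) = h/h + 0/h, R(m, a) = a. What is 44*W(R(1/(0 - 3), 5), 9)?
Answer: 44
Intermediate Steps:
W(h, p) = 1 (W(h, p) = 1 + 0 = 1)
44*W(R(1/(0 - 3), 5), 9) = 44*1 = 44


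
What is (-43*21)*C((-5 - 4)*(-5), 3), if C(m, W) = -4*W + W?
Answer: 8127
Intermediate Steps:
C(m, W) = -3*W
(-43*21)*C((-5 - 4)*(-5), 3) = (-43*21)*(-3*3) = -903*(-9) = 8127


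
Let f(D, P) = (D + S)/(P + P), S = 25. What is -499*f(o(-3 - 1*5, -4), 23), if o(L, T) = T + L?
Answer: -6487/46 ≈ -141.02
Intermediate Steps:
o(L, T) = L + T
f(D, P) = (25 + D)/(2*P) (f(D, P) = (D + 25)/(P + P) = (25 + D)/((2*P)) = (25 + D)*(1/(2*P)) = (25 + D)/(2*P))
-499*f(o(-3 - 1*5, -4), 23) = -499*(25 + ((-3 - 1*5) - 4))/(2*23) = -499*(25 + ((-3 - 5) - 4))/(2*23) = -499*(25 + (-8 - 4))/(2*23) = -499*(25 - 12)/(2*23) = -499*13/(2*23) = -499*13/46 = -6487/46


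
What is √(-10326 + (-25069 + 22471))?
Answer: 6*I*√359 ≈ 113.68*I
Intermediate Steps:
√(-10326 + (-25069 + 22471)) = √(-10326 - 2598) = √(-12924) = 6*I*√359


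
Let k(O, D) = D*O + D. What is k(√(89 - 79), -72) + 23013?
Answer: 22941 - 72*√10 ≈ 22713.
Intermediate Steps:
k(O, D) = D + D*O
k(√(89 - 79), -72) + 23013 = -72*(1 + √(89 - 79)) + 23013 = -72*(1 + √10) + 23013 = (-72 - 72*√10) + 23013 = 22941 - 72*√10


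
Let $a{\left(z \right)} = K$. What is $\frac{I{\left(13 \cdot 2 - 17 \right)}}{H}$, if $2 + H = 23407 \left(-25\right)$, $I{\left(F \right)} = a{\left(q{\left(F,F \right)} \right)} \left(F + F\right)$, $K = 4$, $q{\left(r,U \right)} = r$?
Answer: $- \frac{24}{195059} \approx -0.00012304$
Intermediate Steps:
$a{\left(z \right)} = 4$
$I{\left(F \right)} = 8 F$ ($I{\left(F \right)} = 4 \left(F + F\right) = 4 \cdot 2 F = 8 F$)
$H = -585177$ ($H = -2 + 23407 \left(-25\right) = -2 - 585175 = -585177$)
$\frac{I{\left(13 \cdot 2 - 17 \right)}}{H} = \frac{8 \left(13 \cdot 2 - 17\right)}{-585177} = 8 \left(26 - 17\right) \left(- \frac{1}{585177}\right) = 8 \cdot 9 \left(- \frac{1}{585177}\right) = 72 \left(- \frac{1}{585177}\right) = - \frac{24}{195059}$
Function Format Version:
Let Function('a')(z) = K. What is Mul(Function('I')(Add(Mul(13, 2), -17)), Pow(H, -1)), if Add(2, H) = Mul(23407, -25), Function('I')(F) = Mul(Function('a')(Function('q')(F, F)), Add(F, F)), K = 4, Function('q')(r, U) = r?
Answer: Rational(-24, 195059) ≈ -0.00012304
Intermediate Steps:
Function('a')(z) = 4
Function('I')(F) = Mul(8, F) (Function('I')(F) = Mul(4, Add(F, F)) = Mul(4, Mul(2, F)) = Mul(8, F))
H = -585177 (H = Add(-2, Mul(23407, -25)) = Add(-2, -585175) = -585177)
Mul(Function('I')(Add(Mul(13, 2), -17)), Pow(H, -1)) = Mul(Mul(8, Add(Mul(13, 2), -17)), Pow(-585177, -1)) = Mul(Mul(8, Add(26, -17)), Rational(-1, 585177)) = Mul(Mul(8, 9), Rational(-1, 585177)) = Mul(72, Rational(-1, 585177)) = Rational(-24, 195059)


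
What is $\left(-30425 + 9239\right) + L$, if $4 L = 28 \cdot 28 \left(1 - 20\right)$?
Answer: $-24910$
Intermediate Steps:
$L = -3724$ ($L = \frac{28 \cdot 28 \left(1 - 20\right)}{4} = \frac{784 \left(1 - 20\right)}{4} = \frac{784 \left(-19\right)}{4} = \frac{1}{4} \left(-14896\right) = -3724$)
$\left(-30425 + 9239\right) + L = \left(-30425 + 9239\right) - 3724 = -21186 - 3724 = -24910$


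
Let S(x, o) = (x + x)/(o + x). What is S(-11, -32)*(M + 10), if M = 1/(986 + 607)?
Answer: 350482/68499 ≈ 5.1166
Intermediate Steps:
S(x, o) = 2*x/(o + x) (S(x, o) = (2*x)/(o + x) = 2*x/(o + x))
M = 1/1593 ≈ 0.00062775
S(-11, -32)*(M + 10) = (2*(-11)/(-32 - 11))*(1/1593 + 10) = (2*(-11)/(-43))*(15931/1593) = (2*(-11)*(-1/43))*(15931/1593) = (22/43)*(15931/1593) = 350482/68499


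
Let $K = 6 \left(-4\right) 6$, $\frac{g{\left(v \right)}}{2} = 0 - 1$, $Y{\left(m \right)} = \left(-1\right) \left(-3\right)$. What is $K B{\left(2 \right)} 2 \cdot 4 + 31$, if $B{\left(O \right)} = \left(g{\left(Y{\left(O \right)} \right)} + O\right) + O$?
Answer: $-2273$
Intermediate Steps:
$Y{\left(m \right)} = 3$
$g{\left(v \right)} = -2$ ($g{\left(v \right)} = 2 \left(0 - 1\right) = 2 \left(-1\right) = -2$)
$B{\left(O \right)} = -2 + 2 O$ ($B{\left(O \right)} = \left(-2 + O\right) + O = -2 + 2 O$)
$K = -144$ ($K = \left(-24\right) 6 = -144$)
$K B{\left(2 \right)} 2 \cdot 4 + 31 = - 144 \left(-2 + 2 \cdot 2\right) 2 \cdot 4 + 31 = - 144 \left(-2 + 4\right) 2 \cdot 4 + 31 = - 144 \cdot 2 \cdot 2 \cdot 4 + 31 = - 144 \cdot 4 \cdot 4 + 31 = \left(-144\right) 16 + 31 = -2304 + 31 = -2273$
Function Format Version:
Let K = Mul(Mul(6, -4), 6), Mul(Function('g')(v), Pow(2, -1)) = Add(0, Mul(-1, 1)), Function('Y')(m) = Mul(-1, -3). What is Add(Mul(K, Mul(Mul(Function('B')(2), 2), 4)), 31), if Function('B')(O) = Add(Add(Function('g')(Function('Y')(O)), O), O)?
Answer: -2273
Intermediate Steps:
Function('Y')(m) = 3
Function('g')(v) = -2 (Function('g')(v) = Mul(2, Add(0, Mul(-1, 1))) = Mul(2, Add(0, -1)) = Mul(2, -1) = -2)
Function('B')(O) = Add(-2, Mul(2, O)) (Function('B')(O) = Add(Add(-2, O), O) = Add(-2, Mul(2, O)))
K = -144 (K = Mul(-24, 6) = -144)
Add(Mul(K, Mul(Mul(Function('B')(2), 2), 4)), 31) = Add(Mul(-144, Mul(Mul(Add(-2, Mul(2, 2)), 2), 4)), 31) = Add(Mul(-144, Mul(Mul(Add(-2, 4), 2), 4)), 31) = Add(Mul(-144, Mul(Mul(2, 2), 4)), 31) = Add(Mul(-144, Mul(4, 4)), 31) = Add(Mul(-144, 16), 31) = Add(-2304, 31) = -2273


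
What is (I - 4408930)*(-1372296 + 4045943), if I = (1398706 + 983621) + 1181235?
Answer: -2260215617096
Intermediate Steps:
I = 3563562 (I = 2382327 + 1181235 = 3563562)
(I - 4408930)*(-1372296 + 4045943) = (3563562 - 4408930)*(-1372296 + 4045943) = -845368*2673647 = -2260215617096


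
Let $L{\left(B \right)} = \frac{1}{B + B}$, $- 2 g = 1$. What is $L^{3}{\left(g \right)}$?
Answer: $-1$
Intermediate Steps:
$g = - \frac{1}{2}$ ($g = \left(- \frac{1}{2}\right) 1 = - \frac{1}{2} \approx -0.5$)
$L{\left(B \right)} = \frac{1}{2 B}$
$L^{3}{\left(g \right)} = \left(\frac{1}{2 \left(- \frac{1}{2}\right)}\right)^{3} = \left(\frac{1}{2} \left(-2\right)\right)^{3} = \left(-1\right)^{3} = -1$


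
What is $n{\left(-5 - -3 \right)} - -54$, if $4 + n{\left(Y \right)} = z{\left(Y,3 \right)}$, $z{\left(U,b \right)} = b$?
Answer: $53$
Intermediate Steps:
$n{\left(Y \right)} = -1$ ($n{\left(Y \right)} = -4 + 3 = -1$)
$n{\left(-5 - -3 \right)} - -54 = -1 - -54 = -1 + 54 = 53$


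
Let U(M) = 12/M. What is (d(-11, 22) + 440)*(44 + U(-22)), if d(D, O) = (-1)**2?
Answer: 210798/11 ≈ 19163.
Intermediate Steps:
d(D, O) = 1
(d(-11, 22) + 440)*(44 + U(-22)) = (1 + 440)*(44 + 12/(-22)) = 441*(44 + 12*(-1/22)) = 441*(44 - 6/11) = 441*(478/11) = 210798/11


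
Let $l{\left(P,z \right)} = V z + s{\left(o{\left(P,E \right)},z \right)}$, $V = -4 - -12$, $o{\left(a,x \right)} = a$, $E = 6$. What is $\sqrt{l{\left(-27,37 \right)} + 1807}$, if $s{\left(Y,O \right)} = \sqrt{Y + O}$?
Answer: $\sqrt{2103 + \sqrt{10}} \approx 45.893$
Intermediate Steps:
$V = 8$ ($V = -4 + 12 = 8$)
$s{\left(Y,O \right)} = \sqrt{O + Y}$
$l{\left(P,z \right)} = \sqrt{P + z} + 8 z$ ($l{\left(P,z \right)} = 8 z + \sqrt{z + P} = 8 z + \sqrt{P + z} = \sqrt{P + z} + 8 z$)
$\sqrt{l{\left(-27,37 \right)} + 1807} = \sqrt{\left(\sqrt{-27 + 37} + 8 \cdot 37\right) + 1807} = \sqrt{\left(\sqrt{10} + 296\right) + 1807} = \sqrt{\left(296 + \sqrt{10}\right) + 1807} = \sqrt{2103 + \sqrt{10}}$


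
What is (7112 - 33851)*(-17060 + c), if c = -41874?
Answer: 1575836226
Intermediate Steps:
(7112 - 33851)*(-17060 + c) = (7112 - 33851)*(-17060 - 41874) = -26739*(-58934) = 1575836226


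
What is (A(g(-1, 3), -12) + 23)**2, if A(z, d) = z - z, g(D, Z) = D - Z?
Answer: 529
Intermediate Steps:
A(z, d) = 0
(A(g(-1, 3), -12) + 23)**2 = (0 + 23)**2 = 23**2 = 529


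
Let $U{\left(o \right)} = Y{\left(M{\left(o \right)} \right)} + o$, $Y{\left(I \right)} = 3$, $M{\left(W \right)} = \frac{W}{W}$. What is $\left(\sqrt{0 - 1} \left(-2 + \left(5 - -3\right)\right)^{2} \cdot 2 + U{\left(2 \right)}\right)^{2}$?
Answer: $-5159 + 720 i \approx -5159.0 + 720.0 i$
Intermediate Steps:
$M{\left(W \right)} = 1$
$U{\left(o \right)} = 3 + o$
$\left(\sqrt{0 - 1} \left(-2 + \left(5 - -3\right)\right)^{2} \cdot 2 + U{\left(2 \right)}\right)^{2} = \left(\sqrt{0 - 1} \left(-2 + \left(5 - -3\right)\right)^{2} \cdot 2 + \left(3 + 2\right)\right)^{2} = \left(\sqrt{-1} \left(-2 + \left(5 + 3\right)\right)^{2} \cdot 2 + 5\right)^{2} = \left(i \left(-2 + 8\right)^{2} \cdot 2 + 5\right)^{2} = \left(i 6^{2} \cdot 2 + 5\right)^{2} = \left(i 36 \cdot 2 + 5\right)^{2} = \left(36 i 2 + 5\right)^{2} = \left(72 i + 5\right)^{2} = \left(5 + 72 i\right)^{2}$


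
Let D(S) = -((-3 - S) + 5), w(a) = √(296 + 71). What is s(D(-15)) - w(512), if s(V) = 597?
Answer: 597 - √367 ≈ 577.84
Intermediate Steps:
w(a) = √367
D(S) = -2 + S (D(S) = -(2 - S) = -2 + S)
s(D(-15)) - w(512) = 597 - √367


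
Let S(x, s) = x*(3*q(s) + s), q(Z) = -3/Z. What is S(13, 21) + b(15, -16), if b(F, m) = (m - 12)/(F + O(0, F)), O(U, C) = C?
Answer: 27982/105 ≈ 266.50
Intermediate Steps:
b(F, m) = (-12 + m)/(2*F) (b(F, m) = (m - 12)/(F + F) = (-12 + m)/((2*F)) = (-12 + m)*(1/(2*F)) = (-12 + m)/(2*F))
S(x, s) = x*(s - 9/s) (S(x, s) = x*(3*(-3/s) + s) = x*(-9/s + s) = x*(s - 9/s))
S(13, 21) + b(15, -16) = 13*(-9 + 21²)/21 + (½)*(-12 - 16)/15 = 13*(1/21)*(-9 + 441) + (½)*(1/15)*(-28) = 13*(1/21)*432 - 14/15 = 1872/7 - 14/15 = 27982/105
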